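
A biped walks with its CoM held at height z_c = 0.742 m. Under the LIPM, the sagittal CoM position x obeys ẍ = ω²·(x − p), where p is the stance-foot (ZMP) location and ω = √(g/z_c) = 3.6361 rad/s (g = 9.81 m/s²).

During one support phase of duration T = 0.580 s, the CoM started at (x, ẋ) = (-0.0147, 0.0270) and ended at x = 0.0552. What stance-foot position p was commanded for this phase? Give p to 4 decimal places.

p = -0.0272

ωT = 3.6361·0.580 = 2.108938; cosh(ωT) = 4.180427, sinh(ωT) = 4.059060
x(T) = p + (x₀−p)·cosh(ωT) + (ẋ₀/ω)·sinh(ωT) ⇒ p·(1 − cosh) = x(T) − x₀·cosh − (ẋ₀/ω)·sinh
numerator   = 0.0552 − (-0.0147)·4.180427 − (0.0270/3.6361)·4.059060 = 0.086512
denominator = 1 − 4.180427 = -3.180427
p = 0.086512 / -3.180427 = -0.0272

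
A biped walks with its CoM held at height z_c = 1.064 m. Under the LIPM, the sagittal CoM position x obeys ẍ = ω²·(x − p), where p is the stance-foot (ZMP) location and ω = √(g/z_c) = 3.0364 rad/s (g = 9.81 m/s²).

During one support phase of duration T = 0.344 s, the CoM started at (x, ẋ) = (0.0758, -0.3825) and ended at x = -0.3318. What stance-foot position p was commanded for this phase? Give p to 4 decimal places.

ωT = 3.0364·0.344 = 1.044522; cosh(ωT) = 1.596949, sinh(ωT) = 1.245089
x(T) = p + (x₀−p)·cosh(ωT) + (ẋ₀/ω)·sinh(ωT) ⇒ p·(1 − cosh) = x(T) − x₀·cosh − (ẋ₀/ω)·sinh
numerator   = -0.3318 − (0.0758)·1.596949 − (-0.3825/3.0364)·1.245089 = -0.296003
denominator = 1 − 1.596949 = -0.596949
p = -0.296003 / -0.596949 = 0.4959

p = 0.4959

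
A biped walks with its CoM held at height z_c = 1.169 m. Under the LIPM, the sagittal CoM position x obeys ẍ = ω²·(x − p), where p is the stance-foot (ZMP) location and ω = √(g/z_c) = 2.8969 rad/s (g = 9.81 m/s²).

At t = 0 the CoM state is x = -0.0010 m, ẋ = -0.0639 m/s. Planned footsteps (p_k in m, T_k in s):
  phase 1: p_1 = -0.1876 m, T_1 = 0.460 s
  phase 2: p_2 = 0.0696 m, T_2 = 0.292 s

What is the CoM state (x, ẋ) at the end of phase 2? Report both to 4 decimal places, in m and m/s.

x = 0.4533, ẋ = 1.3627

phase 1: p=-0.1876, T=0.460, ωT=1.332574, cosh=2.027293, sinh=1.763495; start (x,ẋ)=(-0.001000, -0.063900) → end (x,ẋ)=(0.151794, 0.823734)
phase 2: p=0.0696, T=0.292, ωT=0.845895, cosh=1.379617, sinh=0.950444; start (x,ẋ)=(0.151794, 0.823734) → end (x,ẋ)=(0.453255, 1.362745)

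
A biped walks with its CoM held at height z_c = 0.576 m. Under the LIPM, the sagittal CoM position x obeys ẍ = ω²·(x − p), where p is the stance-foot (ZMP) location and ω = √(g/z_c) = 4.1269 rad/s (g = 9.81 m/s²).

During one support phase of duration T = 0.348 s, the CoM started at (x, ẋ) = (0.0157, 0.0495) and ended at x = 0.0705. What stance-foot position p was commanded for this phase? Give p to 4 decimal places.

p = -0.0097

ωT = 4.1269·0.348 = 1.436161; cosh(ωT) = 2.221182, sinh(ωT) = 1.983343
x(T) = p + (x₀−p)·cosh(ωT) + (ẋ₀/ω)·sinh(ωT) ⇒ p·(1 − cosh) = x(T) − x₀·cosh − (ẋ₀/ω)·sinh
numerator   = 0.0705 − (0.0157)·2.221182 − (0.0495/4.1269)·1.983343 = 0.011838
denominator = 1 − 2.221182 = -1.221182
p = 0.011838 / -1.221182 = -0.0097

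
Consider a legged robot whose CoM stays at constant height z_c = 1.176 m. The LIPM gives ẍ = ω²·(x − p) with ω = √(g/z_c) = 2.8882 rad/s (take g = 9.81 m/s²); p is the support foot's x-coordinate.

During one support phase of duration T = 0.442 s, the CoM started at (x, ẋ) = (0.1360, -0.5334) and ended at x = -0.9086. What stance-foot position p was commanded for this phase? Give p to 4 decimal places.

ωT = 2.8882·0.442 = 1.276584; cosh(ωT) = 1.931682, sinh(ωT) = 1.652694
x(T) = p + (x₀−p)·cosh(ωT) + (ẋ₀/ω)·sinh(ωT) ⇒ p·(1 − cosh) = x(T) − x₀·cosh − (ẋ₀/ω)·sinh
numerator   = -0.9086 − (0.1360)·1.931682 − (-0.5334/2.8882)·1.652694 = -0.866085
denominator = 1 − 1.931682 = -0.931682
p = -0.866085 / -0.931682 = 0.9296

p = 0.9296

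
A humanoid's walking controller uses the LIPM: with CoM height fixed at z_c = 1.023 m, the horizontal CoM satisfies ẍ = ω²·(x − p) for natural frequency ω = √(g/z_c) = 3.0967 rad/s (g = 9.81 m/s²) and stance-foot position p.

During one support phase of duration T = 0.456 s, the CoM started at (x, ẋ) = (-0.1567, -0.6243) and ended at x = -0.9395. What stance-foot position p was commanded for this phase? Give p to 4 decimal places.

ωT = 3.0967·0.456 = 1.412095; cosh(ωT) = 2.174089, sinh(ωT) = 1.930457
x(T) = p + (x₀−p)·cosh(ωT) + (ẋ₀/ω)·sinh(ωT) ⇒ p·(1 − cosh) = x(T) − x₀·cosh − (ẋ₀/ω)·sinh
numerator   = -0.9395 − (-0.1567)·2.174089 − (-0.6243/3.0967)·1.930457 = -0.209637
denominator = 1 − 2.174089 = -1.174089
p = -0.209637 / -1.174089 = 0.1786

p = 0.1786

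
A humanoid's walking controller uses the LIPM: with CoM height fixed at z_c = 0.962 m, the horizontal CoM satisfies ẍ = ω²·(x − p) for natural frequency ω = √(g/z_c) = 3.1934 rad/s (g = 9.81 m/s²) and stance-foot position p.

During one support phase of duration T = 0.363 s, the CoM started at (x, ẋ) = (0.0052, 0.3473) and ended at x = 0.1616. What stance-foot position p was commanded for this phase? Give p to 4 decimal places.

ωT = 3.1934·0.363 = 1.159204; cosh(ωT) = 1.750566, sinh(ωT) = 1.436830
x(T) = p + (x₀−p)·cosh(ωT) + (ẋ₀/ω)·sinh(ωT) ⇒ p·(1 − cosh) = x(T) − x₀·cosh − (ẋ₀/ω)·sinh
numerator   = 0.1616 − (0.0052)·1.750566 − (0.3473/3.1934)·1.436830 = -0.003766
denominator = 1 − 1.750566 = -0.750566
p = -0.003766 / -0.750566 = 0.0050

p = 0.0050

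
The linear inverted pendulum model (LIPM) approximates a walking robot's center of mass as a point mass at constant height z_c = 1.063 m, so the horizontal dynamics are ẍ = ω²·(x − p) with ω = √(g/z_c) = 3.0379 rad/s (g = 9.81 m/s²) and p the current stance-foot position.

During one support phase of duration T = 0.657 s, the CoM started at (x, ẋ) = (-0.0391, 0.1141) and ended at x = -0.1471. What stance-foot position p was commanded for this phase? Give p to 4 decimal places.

ωT = 3.0379·0.657 = 1.995900; cosh(ωT) = 3.747358, sinh(ωT) = 3.611467
x(T) = p + (x₀−p)·cosh(ωT) + (ẋ₀/ω)·sinh(ωT) ⇒ p·(1 − cosh) = x(T) − x₀·cosh − (ẋ₀/ω)·sinh
numerator   = -0.1471 − (-0.0391)·3.747358 − (0.1141/3.0379)·3.611467 = -0.136221
denominator = 1 − 3.747358 = -2.747358
p = -0.136221 / -2.747358 = 0.0496

p = 0.0496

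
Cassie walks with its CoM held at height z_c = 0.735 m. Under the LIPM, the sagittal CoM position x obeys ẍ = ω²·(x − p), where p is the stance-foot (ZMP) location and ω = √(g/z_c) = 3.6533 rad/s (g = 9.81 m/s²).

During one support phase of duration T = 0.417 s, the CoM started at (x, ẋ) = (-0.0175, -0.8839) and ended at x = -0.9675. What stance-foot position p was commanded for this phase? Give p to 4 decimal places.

p = 0.2828

ωT = 3.6533·0.417 = 1.523426; cosh(ωT) = 2.402940, sinh(ωT) = 2.184977
x(T) = p + (x₀−p)·cosh(ωT) + (ẋ₀/ω)·sinh(ωT) ⇒ p·(1 − cosh) = x(T) − x₀·cosh − (ẋ₀/ω)·sinh
numerator   = -0.9675 − (-0.0175)·2.402940 − (-0.8839/3.6533)·2.184977 = -0.396803
denominator = 1 − 2.402940 = -1.402940
p = -0.396803 / -1.402940 = 0.2828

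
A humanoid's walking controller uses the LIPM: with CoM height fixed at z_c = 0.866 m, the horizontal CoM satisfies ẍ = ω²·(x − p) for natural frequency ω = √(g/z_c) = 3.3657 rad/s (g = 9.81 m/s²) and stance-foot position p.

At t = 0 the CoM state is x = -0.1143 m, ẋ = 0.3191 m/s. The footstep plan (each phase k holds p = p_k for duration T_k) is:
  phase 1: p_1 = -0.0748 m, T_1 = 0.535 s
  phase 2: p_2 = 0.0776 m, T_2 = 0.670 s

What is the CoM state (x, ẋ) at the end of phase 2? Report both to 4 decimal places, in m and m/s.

x = 0.9382, ẋ = 2.9581

phase 1: p=-0.0748, T=0.535, ωT=1.800650, cosh=3.109385, sinh=2.944193; start (x,ẋ)=(-0.114300, 0.319100) → end (x,ẋ)=(0.081516, 0.600788)
phase 2: p=0.0776, T=0.670, ωT=2.255019, cosh=4.820173, sinh=4.715301; start (x,ẋ)=(0.081516, 0.600788) → end (x,ẋ)=(0.938175, 2.958060)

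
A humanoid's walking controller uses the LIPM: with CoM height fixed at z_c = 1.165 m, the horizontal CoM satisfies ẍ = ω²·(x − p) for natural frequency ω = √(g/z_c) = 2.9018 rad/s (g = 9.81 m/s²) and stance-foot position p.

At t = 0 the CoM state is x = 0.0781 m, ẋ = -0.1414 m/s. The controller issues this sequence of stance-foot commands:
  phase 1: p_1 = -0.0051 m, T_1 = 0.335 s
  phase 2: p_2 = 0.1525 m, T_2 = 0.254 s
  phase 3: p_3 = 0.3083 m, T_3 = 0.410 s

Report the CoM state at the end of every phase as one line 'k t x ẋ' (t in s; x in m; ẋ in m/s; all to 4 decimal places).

1 0.3350 0.0654 0.0598
2 0.5890 0.0573 -0.1268
3 0.9990 -0.2075 -1.3137

phase 1: p=-0.0051, T=0.335, ωT=0.972103, cosh=1.510892, sinh=1.132606; start (x,ẋ)=(0.078100, -0.141400) → end (x,ẋ)=(0.065416, 0.059805)
phase 2: p=0.1525, T=0.254, ωT=0.737057, cosh=1.284148, sinh=0.805628; start (x,ẋ)=(0.065416, 0.059805) → end (x,ẋ)=(0.057275, -0.126784)
phase 3: p=0.3083, T=0.410, ωT=1.189738, cosh=1.795261, sinh=1.490960; start (x,ẋ)=(0.057275, -0.126784) → end (x,ẋ)=(-0.207498, -1.313662)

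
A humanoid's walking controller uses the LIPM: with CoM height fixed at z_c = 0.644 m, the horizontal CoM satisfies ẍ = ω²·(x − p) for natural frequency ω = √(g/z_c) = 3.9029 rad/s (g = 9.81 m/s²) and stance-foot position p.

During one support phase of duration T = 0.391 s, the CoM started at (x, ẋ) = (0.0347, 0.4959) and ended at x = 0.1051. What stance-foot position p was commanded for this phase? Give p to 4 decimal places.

ωT = 3.9029·0.391 = 1.526034; cosh(ωT) = 2.408647, sinh(ωT) = 2.191250
x(T) = p + (x₀−p)·cosh(ωT) + (ẋ₀/ω)·sinh(ωT) ⇒ p·(1 − cosh) = x(T) − x₀·cosh − (ẋ₀/ω)·sinh
numerator   = 0.1051 − (0.0347)·2.408647 − (0.4959/3.9029)·2.191250 = -0.256899
denominator = 1 − 2.408647 = -1.408647
p = -0.256899 / -1.408647 = 0.1824

p = 0.1824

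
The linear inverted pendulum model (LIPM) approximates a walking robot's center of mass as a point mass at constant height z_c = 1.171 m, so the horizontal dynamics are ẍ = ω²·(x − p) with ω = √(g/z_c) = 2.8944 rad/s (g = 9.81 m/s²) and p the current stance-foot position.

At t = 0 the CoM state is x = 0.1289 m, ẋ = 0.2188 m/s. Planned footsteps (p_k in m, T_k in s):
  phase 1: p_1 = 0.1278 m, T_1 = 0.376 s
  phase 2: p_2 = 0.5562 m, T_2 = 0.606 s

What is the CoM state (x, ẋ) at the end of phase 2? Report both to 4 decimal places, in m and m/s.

phase 1: p=0.1278, T=0.376, ωT=1.088294, cosh=1.652998, sinh=1.316208; start (x,ẋ)=(0.128900, 0.218800) → end (x,ẋ)=(0.229116, 0.365867)
phase 2: p=0.5562, T=0.606, ωT=1.754006, cosh=2.975392, sinh=2.802313; start (x,ẋ)=(0.229116, 0.365867) → end (x,ẋ)=(-0.062777, -1.564386)

x = -0.0628, ẋ = -1.5644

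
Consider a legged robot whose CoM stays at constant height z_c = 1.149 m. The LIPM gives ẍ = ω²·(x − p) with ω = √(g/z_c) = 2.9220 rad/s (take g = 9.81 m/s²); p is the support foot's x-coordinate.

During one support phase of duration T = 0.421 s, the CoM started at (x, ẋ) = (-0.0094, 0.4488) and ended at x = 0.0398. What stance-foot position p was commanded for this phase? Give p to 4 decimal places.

p = 0.2136

ωT = 2.9220·0.421 = 1.230162; cosh(ωT) = 1.857015, sinh(ωT) = 1.564769
x(T) = p + (x₀−p)·cosh(ωT) + (ẋ₀/ω)·sinh(ωT) ⇒ p·(1 − cosh) = x(T) − x₀·cosh − (ẋ₀/ω)·sinh
numerator   = 0.0398 − (-0.0094)·1.857015 − (0.4488/2.9220)·1.564769 = -0.183082
denominator = 1 − 1.857015 = -0.857015
p = -0.183082 / -0.857015 = 0.2136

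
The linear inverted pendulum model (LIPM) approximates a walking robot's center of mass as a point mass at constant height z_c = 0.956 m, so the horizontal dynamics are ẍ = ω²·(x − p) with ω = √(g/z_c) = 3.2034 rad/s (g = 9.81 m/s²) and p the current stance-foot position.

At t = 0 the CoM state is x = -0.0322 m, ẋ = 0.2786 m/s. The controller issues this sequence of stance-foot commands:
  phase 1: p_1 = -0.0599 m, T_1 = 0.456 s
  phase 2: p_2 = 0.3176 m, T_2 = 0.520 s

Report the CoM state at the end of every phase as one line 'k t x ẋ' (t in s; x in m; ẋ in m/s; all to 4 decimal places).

1 0.4560 0.1803 0.8135
2 0.9760 0.5891 1.1067

phase 1: p=-0.0599, T=0.456, ωT=1.460750, cosh=2.270627, sinh=2.038565; start (x,ẋ)=(-0.032200, 0.278600) → end (x,ẋ)=(0.180291, 0.813487)
phase 2: p=0.3176, T=0.520, ωT=1.665768, cosh=2.739390, sinh=2.550344; start (x,ẋ)=(0.180291, 0.813487) → end (x,ẋ)=(0.589103, 1.106671)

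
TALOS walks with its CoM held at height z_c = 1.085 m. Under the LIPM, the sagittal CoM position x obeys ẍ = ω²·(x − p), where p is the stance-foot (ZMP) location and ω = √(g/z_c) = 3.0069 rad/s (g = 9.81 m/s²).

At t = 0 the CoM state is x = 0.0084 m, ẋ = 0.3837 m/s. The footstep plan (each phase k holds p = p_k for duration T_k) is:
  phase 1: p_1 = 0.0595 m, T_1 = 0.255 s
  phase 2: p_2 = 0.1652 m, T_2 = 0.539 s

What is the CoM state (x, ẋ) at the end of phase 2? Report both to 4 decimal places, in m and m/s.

x = 0.2957, ẋ = 0.5047

phase 1: p=0.0595, T=0.255, ωT=0.766760, cosh=1.308647, sinh=0.844131; start (x,ẋ)=(0.008400, 0.383700) → end (x,ẋ)=(0.100345, 0.372425)
phase 2: p=0.1652, T=0.539, ωT=1.620719, cosh=2.627241, sinh=2.429484; start (x,ẋ)=(0.100345, 0.372425) → end (x,ẋ)=(0.295718, 0.504669)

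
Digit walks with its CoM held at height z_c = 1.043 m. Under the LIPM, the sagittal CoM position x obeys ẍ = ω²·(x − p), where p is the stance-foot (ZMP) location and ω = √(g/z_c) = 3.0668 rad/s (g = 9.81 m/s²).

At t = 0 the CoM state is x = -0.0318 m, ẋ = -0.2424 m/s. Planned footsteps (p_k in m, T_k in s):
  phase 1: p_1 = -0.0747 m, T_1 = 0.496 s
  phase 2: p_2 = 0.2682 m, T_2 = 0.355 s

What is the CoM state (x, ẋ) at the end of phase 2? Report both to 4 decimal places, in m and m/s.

phase 1: p=-0.0747, T=0.496, ωT=1.521133, cosh=2.397936, sinh=2.179472; start (x,ẋ)=(-0.031800, -0.242400) → end (x,ẋ)=(-0.144094, -0.294516)
phase 2: p=0.2682, T=0.355, ωT=1.088714, cosh=1.653550, sinh=1.316901; start (x,ẋ)=(-0.144094, -0.294516) → end (x,ẋ)=(-0.540016, -2.152118)

x = -0.5400, ẋ = -2.1521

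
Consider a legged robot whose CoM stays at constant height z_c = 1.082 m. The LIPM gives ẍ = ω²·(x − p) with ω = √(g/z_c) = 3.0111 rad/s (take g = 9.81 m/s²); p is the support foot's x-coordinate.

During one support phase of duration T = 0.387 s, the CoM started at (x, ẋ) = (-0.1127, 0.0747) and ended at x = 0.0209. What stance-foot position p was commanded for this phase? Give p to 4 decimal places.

ωT = 3.0111·0.387 = 1.165296; cosh(ωT) = 1.759351, sinh(ωT) = 1.447520
x(T) = p + (x₀−p)·cosh(ωT) + (ẋ₀/ω)·sinh(ωT) ⇒ p·(1 − cosh) = x(T) − x₀·cosh − (ẋ₀/ω)·sinh
numerator   = 0.0209 − (-0.1127)·1.759351 − (0.0747/3.0111)·1.447520 = 0.183268
denominator = 1 − 1.759351 = -0.759351
p = 0.183268 / -0.759351 = -0.2413

p = -0.2413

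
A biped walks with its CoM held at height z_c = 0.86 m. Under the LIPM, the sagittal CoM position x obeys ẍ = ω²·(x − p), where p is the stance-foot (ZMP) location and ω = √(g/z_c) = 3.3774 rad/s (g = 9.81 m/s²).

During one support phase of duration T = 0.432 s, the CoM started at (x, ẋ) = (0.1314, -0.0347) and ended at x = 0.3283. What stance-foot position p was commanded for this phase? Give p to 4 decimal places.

p = -0.0405

ωT = 3.3774·0.432 = 1.459037; cosh(ωT) = 2.267137, sinh(ωT) = 2.034677
x(T) = p + (x₀−p)·cosh(ωT) + (ẋ₀/ω)·sinh(ωT) ⇒ p·(1 − cosh) = x(T) − x₀·cosh − (ẋ₀/ω)·sinh
numerator   = 0.3283 − (0.1314)·2.267137 − (-0.0347/3.3774)·2.034677 = 0.051303
denominator = 1 − 2.267137 = -1.267137
p = 0.051303 / -1.267137 = -0.0405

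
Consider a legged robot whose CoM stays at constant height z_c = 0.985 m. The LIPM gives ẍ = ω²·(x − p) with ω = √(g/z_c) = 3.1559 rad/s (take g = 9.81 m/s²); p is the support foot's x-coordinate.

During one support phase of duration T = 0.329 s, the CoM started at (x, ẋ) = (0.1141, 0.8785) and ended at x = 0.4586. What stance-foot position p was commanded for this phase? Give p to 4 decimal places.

p = 0.1130

ωT = 3.1559·0.329 = 1.038291; cosh(ωT) = 1.589223, sinh(ωT) = 1.235164
x(T) = p + (x₀−p)·cosh(ωT) + (ẋ₀/ω)·sinh(ωT) ⇒ p·(1 − cosh) = x(T) − x₀·cosh − (ẋ₀/ω)·sinh
numerator   = 0.4586 − (0.1141)·1.589223 − (0.8785/3.1559)·1.235164 = -0.066560
denominator = 1 − 1.589223 = -0.589223
p = -0.066560 / -0.589223 = 0.1130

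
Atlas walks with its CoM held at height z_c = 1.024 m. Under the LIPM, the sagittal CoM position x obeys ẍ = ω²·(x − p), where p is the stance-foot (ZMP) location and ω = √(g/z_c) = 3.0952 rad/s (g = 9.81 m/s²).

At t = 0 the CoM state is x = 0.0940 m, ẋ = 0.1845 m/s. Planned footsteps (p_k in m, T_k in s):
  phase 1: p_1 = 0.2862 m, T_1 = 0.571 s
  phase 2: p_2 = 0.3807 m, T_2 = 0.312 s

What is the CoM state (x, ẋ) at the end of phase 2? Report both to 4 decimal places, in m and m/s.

x = -0.7892, ẋ = -3.4591

phase 1: p=0.2862, T=0.571, ωT=1.767359, cosh=3.013077, sinh=2.842293; start (x,ẋ)=(0.094000, 0.184500) → end (x,ẋ)=(-0.123489, -1.134960)
phase 2: p=0.3807, T=0.312, ωT=0.965702, cosh=1.503674, sinh=1.122958; start (x,ẋ)=(-0.123489, -1.134960) → end (x,ẋ)=(-0.789206, -3.459059)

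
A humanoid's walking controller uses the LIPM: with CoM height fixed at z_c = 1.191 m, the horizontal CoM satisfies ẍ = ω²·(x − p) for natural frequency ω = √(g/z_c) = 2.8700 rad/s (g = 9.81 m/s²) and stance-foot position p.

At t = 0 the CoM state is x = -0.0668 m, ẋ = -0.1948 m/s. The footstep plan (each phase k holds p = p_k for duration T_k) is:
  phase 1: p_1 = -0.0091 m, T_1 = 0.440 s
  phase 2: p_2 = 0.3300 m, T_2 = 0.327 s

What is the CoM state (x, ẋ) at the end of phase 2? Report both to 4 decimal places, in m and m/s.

phase 1: p=-0.0091, T=0.440, ωT=1.262800, cosh=1.909084, sinh=1.626223; start (x,ẋ)=(-0.066800, -0.194800) → end (x,ẋ)=(-0.229633, -0.641190)
phase 2: p=0.3300, T=0.327, ωT=0.938490, cosh=1.473668, sinh=1.082450; start (x,ẋ)=(-0.229633, -0.641190) → end (x,ẋ)=(-0.736546, -2.683477)

x = -0.7365, ẋ = -2.6835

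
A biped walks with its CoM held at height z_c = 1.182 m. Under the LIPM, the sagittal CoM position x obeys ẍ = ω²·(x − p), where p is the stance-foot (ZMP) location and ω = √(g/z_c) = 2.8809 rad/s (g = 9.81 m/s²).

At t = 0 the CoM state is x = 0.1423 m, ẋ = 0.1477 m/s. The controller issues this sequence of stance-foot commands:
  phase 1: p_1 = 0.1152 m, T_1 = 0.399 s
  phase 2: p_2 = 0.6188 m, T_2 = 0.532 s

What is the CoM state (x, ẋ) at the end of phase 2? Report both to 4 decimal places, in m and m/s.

x = -0.0296, ẋ = -1.5499

phase 1: p=0.1152, T=0.399, ωT=1.149479, cosh=1.736675, sinh=1.419873; start (x,ẋ)=(0.142300, 0.147700) → end (x,ẋ)=(0.235059, 0.367360)
phase 2: p=0.6188, T=0.532, ωT=1.532639, cosh=2.423172, sinh=2.207207; start (x,ẋ)=(0.235059, 0.367360) → end (x,ẋ)=(-0.029617, -1.549935)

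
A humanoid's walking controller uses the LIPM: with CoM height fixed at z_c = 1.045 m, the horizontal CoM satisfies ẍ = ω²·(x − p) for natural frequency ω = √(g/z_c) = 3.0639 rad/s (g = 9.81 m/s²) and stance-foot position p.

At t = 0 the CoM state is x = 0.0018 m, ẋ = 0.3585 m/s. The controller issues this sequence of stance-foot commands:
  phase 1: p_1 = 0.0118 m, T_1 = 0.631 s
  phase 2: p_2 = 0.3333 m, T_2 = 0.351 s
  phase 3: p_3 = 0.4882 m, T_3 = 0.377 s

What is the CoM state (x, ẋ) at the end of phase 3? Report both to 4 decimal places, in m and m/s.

x = 2.1452, ẋ = 5.3384

phase 1: p=0.0118, T=0.631, ωT=1.933321, cosh=3.528547, sinh=3.383880; start (x,ẋ)=(0.001800, 0.358500) → end (x,ẋ)=(0.372455, 1.161306)
phase 2: p=0.3333, T=0.351, ωT=1.075429, cosh=1.636201, sinh=1.295049; start (x,ẋ)=(0.372455, 1.161306) → end (x,ẋ)=(0.888226, 2.055491)
phase 3: p=0.4882, T=0.377, ωT=1.155090, cosh=1.744670, sinh=1.429640; start (x,ẋ)=(0.888226, 2.055491) → end (x,ẋ)=(2.145221, 5.338374)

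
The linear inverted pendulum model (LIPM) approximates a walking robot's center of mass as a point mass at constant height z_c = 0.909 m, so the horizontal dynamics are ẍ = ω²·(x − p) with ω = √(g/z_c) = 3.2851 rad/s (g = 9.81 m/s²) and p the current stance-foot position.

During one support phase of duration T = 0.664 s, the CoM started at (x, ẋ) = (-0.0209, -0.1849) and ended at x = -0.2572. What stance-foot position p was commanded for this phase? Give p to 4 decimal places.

ωT = 3.2851·0.664 = 2.181306; cosh(ωT) = 4.485382, sinh(ωT) = 4.372488
x(T) = p + (x₀−p)·cosh(ωT) + (ẋ₀/ω)·sinh(ωT) ⇒ p·(1 − cosh) = x(T) − x₀·cosh − (ẋ₀/ω)·sinh
numerator   = -0.2572 − (-0.0209)·4.485382 − (-0.1849/3.2851)·4.372488 = 0.082648
denominator = 1 − 4.485382 = -3.485382
p = 0.082648 / -3.485382 = -0.0237

p = -0.0237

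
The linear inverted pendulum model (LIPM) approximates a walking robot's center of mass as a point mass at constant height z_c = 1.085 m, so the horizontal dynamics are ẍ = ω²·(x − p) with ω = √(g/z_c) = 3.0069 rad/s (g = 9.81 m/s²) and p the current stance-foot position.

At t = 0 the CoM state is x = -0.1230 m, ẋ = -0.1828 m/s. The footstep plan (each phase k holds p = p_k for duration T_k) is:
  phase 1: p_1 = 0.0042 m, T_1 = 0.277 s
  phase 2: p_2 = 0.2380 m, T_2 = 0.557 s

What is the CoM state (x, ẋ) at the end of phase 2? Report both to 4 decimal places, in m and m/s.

x = -1.5646, ẋ = -5.2724

phase 1: p=0.0042, T=0.277, ωT=0.832911, cosh=1.367393, sinh=0.932612; start (x,ẋ)=(-0.123000, -0.182800) → end (x,ẋ)=(-0.226429, -0.606663)
phase 2: p=0.2380, T=0.557, ωT=1.674843, cosh=2.762648, sinh=2.575311; start (x,ẋ)=(-0.226429, -0.606663) → end (x,ẋ)=(-1.564641, -5.272396)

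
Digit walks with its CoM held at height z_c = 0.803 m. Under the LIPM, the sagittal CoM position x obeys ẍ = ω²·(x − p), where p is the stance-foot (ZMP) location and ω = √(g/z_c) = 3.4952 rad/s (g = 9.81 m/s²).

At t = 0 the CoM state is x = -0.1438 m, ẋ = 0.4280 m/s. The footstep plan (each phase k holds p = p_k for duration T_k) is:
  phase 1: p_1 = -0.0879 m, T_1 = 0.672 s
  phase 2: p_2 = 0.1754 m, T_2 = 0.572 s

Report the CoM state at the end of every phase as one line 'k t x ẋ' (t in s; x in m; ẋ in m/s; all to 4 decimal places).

phase 1: p=-0.0879, T=0.672, ωT=2.348774, cosh=5.284106, sinh=5.188620; start (x,ẋ)=(-0.143800, 0.428000) → end (x,ẋ)=(0.252084, 1.247836)
phase 2: p=0.1754, T=0.572, ωT=1.999254, cosh=3.759493, sinh=3.624056; start (x,ẋ)=(0.252084, 1.247836) → end (x,ẋ)=(1.757532, 5.662571)

1 0.6720 0.2521 1.2478
2 1.2440 1.7575 5.6626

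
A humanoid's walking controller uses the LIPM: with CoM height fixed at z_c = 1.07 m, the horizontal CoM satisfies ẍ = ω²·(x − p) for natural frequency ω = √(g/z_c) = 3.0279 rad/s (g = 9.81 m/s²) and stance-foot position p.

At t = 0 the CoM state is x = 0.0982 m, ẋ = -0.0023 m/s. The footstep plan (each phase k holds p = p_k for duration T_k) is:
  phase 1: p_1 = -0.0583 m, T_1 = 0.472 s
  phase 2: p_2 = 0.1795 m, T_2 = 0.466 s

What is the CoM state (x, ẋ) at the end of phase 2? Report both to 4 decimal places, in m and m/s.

x = 1.0006, ẋ = 2.6341

phase 1: p=-0.0583, T=0.472, ωT=1.429169, cosh=2.207368, sinh=1.967860; start (x,ẋ)=(0.098200, -0.002300) → end (x,ẋ)=(0.285658, 0.927426)
phase 2: p=0.1795, T=0.466, ωT=1.411001, cosh=2.171979, sinh=1.928080; start (x,ẋ)=(0.285658, 0.927426) → end (x,ẋ)=(1.000632, 2.634104)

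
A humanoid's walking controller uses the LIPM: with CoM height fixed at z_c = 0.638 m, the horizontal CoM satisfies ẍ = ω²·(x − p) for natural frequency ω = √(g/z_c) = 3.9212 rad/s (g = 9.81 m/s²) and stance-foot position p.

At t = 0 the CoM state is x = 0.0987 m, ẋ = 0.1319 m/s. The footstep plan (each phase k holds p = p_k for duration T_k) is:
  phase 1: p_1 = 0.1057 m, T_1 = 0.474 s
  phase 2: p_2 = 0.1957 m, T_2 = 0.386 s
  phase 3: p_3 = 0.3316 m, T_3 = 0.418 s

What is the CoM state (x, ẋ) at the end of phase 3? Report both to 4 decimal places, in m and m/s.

phase 1: p=0.1057, T=0.474, ωT=1.858649, cosh=3.285473, sinh=3.129590; start (x,ẋ)=(0.098700, 0.131900) → end (x,ẋ)=(0.187974, 0.347452)
phase 2: p=0.1957, T=0.386, ωT=1.513583, cosh=2.381550, sinh=2.161430; start (x,ẋ)=(0.187974, 0.347452) → end (x,ẋ)=(0.368821, 0.761991)
phase 3: p=0.3316, T=0.418, ωT=1.639062, cosh=2.672248, sinh=2.478086; start (x,ẋ)=(0.368821, 0.761991) → end (x,ẋ)=(0.912619, 2.397904)

x = 0.9126, ẋ = 2.3979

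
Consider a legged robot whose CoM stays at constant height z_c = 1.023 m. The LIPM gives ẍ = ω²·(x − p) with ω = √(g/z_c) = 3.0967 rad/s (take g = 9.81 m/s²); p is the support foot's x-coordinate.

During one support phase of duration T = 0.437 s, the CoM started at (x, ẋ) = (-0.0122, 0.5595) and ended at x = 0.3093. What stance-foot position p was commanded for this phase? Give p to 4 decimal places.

ωT = 3.0967·0.437 = 1.353258; cosh(ωT) = 2.064205, sinh(ωT) = 1.805808
x(T) = p + (x₀−p)·cosh(ωT) + (ẋ₀/ω)·sinh(ωT) ⇒ p·(1 − cosh) = x(T) − x₀·cosh − (ẋ₀/ω)·sinh
numerator   = 0.3093 − (-0.0122)·2.064205 − (0.5595/3.0967)·1.805808 = 0.008217
denominator = 1 − 2.064205 = -1.064205
p = 0.008217 / -1.064205 = -0.0077

p = -0.0077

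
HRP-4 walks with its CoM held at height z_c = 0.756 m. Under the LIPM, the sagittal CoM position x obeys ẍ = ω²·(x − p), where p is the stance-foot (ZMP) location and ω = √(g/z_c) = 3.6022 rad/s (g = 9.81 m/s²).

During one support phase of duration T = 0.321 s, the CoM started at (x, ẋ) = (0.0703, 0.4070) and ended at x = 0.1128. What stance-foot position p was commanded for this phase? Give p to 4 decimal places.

ωT = 3.6022·0.321 = 1.156306; cosh(ωT) = 1.746409, sinh(ωT) = 1.431763
x(T) = p + (x₀−p)·cosh(ωT) + (ẋ₀/ω)·sinh(ωT) ⇒ p·(1 − cosh) = x(T) − x₀·cosh − (ẋ₀/ω)·sinh
numerator   = 0.1128 − (0.0703)·1.746409 − (0.4070/3.6022)·1.431763 = -0.171742
denominator = 1 − 1.746409 = -0.746409
p = -0.171742 / -0.746409 = 0.2301

p = 0.2301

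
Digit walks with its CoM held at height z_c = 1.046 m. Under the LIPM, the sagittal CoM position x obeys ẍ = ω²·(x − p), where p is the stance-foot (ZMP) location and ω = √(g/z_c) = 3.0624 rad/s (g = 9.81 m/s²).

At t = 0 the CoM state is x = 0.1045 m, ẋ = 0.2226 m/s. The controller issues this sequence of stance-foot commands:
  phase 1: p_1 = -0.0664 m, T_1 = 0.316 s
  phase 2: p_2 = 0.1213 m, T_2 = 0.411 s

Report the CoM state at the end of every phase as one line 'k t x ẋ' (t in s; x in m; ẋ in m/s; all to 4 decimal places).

1 0.3160 0.2728 0.9245
2 0.7270 0.8981 2.5096

phase 1: p=-0.0664, T=0.316, ωT=0.967718, cosh=1.505941, sinh=1.125992; start (x,ẋ)=(0.104500, 0.222600) → end (x,ẋ)=(0.272811, 0.924526)
phase 2: p=0.1213, T=0.411, ωT=1.258646, cosh=1.902345, sinh=1.618307; start (x,ẋ)=(0.272811, 0.924526) → end (x,ẋ)=(0.898088, 2.509644)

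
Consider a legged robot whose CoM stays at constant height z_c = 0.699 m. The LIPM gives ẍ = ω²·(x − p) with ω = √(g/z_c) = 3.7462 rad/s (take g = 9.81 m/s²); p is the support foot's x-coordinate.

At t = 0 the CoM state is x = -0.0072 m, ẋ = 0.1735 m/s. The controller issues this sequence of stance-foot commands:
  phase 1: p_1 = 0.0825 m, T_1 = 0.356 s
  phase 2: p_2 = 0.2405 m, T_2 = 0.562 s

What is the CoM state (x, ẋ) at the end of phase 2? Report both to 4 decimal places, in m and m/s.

phase 1: p=0.0825, T=0.356, ωT=1.333647, cosh=2.029187, sinh=1.765672; start (x,ẋ)=(-0.007200, 0.173500) → end (x,ẋ)=(-0.017743, -0.241262)
phase 2: p=0.2405, T=0.562, ωT=2.105364, cosh=4.165948, sinh=4.044146; start (x,ẋ)=(-0.017743, -0.241262) → end (x,ẋ)=(-1.095779, -4.917520)

x = -1.0958, ẋ = -4.9175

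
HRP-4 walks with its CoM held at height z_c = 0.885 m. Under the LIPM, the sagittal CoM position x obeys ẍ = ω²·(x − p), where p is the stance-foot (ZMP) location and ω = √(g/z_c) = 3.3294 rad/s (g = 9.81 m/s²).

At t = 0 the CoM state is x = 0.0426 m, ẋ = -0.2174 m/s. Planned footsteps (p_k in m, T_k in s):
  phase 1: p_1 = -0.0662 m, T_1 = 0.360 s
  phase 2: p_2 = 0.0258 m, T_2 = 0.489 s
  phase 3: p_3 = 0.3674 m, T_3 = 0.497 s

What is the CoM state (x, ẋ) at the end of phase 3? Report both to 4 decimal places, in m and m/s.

phase 1: p=-0.0662, T=0.360, ωT=1.198584, cosh=1.808520, sinh=1.506899; start (x,ẋ)=(0.042600, -0.217400) → end (x,ẋ)=(0.032171, 0.152685)
phase 2: p=0.0258, T=0.489, ωT=1.628077, cosh=2.645187, sinh=2.448880; start (x,ẋ)=(0.032171, 0.152685) → end (x,ẋ)=(0.154957, 0.455824)
phase 3: p=0.3674, T=0.497, ωT=1.654712, cosh=2.711360, sinh=2.520212; start (x,ẋ)=(0.154957, 0.455824) → end (x,ẋ)=(0.136430, -0.546663)

x = 0.1364, ẋ = -0.5467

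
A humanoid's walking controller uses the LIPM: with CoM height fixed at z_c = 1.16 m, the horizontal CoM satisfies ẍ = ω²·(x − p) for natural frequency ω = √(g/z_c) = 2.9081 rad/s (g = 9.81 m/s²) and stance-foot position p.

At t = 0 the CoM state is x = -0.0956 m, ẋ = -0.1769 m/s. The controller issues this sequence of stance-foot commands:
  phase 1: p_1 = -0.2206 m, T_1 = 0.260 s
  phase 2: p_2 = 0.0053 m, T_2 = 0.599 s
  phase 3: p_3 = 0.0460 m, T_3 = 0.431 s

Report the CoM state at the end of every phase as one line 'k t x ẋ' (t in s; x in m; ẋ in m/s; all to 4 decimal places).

1 0.2600 -0.1086 0.0719
2 0.8590 -0.2615 -0.7052
3 1.2900 -0.9264 -2.7739

phase 1: p=-0.2206, T=0.260, ωT=0.756106, cosh=1.299729, sinh=0.830237; start (x,ẋ)=(-0.095600, -0.176900) → end (x,ẋ)=(-0.108637, 0.071880)
phase 2: p=0.0053, T=0.599, ωT=1.741952, cosh=2.941827, sinh=2.766648; start (x,ẋ)=(-0.108637, 0.071880) → end (x,ẋ)=(-0.261500, -0.705247)
phase 3: p=0.0460, T=0.431, ωT=1.253391, cosh=1.893867, sinh=1.608332; start (x,ẋ)=(-0.261500, -0.705247) → end (x,ẋ)=(-0.926404, -2.773883)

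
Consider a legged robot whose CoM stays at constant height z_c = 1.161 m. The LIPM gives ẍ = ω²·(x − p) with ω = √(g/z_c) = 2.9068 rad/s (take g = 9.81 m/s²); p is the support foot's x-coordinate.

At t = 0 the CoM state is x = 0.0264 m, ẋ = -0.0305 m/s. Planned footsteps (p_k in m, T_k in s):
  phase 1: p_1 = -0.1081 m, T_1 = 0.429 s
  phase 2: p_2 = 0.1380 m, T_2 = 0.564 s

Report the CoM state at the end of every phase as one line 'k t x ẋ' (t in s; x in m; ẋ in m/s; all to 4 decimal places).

phase 1: p=-0.1081, T=0.429, ωT=1.247017, cosh=1.883654, sinh=1.596293; start (x,ẋ)=(0.026400, -0.030500) → end (x,ẋ)=(0.128502, 0.566643)
phase 2: p=0.1380, T=0.564, ωT=1.639435, cosh=2.673174, sinh=2.479085; start (x,ẋ)=(0.128502, 0.566643) → end (x,ẋ)=(0.595876, 1.446291)

1 0.4290 0.1285 0.5666
2 0.9930 0.5959 1.4463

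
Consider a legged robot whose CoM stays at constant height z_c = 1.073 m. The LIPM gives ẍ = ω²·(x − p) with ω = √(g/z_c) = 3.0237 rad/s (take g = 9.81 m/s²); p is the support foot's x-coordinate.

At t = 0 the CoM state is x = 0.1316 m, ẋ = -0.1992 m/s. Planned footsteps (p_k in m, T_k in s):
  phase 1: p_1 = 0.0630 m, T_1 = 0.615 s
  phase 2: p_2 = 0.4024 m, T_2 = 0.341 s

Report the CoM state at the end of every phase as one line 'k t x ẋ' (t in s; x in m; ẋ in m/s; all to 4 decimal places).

1 0.6150 0.0822 -0.0053
2 0.9560 -0.1057 -1.1931

phase 1: p=0.0630, T=0.615, ωT=1.859575, cosh=3.288375, sinh=3.132636; start (x,ẋ)=(0.131600, -0.199200) → end (x,ẋ)=(0.082206, -0.005255)
phase 2: p=0.4024, T=0.341, ωT=1.031082, cosh=1.580359, sinh=1.223738; start (x,ẋ)=(0.082206, -0.005255) → end (x,ẋ)=(-0.105748, -1.193092)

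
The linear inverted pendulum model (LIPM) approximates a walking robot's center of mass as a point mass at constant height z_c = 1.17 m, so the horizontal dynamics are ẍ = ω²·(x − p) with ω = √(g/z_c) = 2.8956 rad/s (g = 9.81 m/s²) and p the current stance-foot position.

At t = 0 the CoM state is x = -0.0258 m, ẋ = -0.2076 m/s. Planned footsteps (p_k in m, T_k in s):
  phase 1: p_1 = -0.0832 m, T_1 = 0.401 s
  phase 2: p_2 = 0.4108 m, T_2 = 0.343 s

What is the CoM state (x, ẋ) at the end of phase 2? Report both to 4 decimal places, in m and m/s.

x = -0.4017, ẋ = -1.8662

phase 1: p=-0.0832, T=0.401, ωT=1.161136, cosh=1.753344, sinh=1.440214; start (x,ẋ)=(-0.025800, -0.207600) → end (x,ẋ)=(-0.085814, -0.124620)
phase 2: p=0.4108, T=0.343, ωT=0.993191, cosh=1.535114, sinh=1.164721; start (x,ẋ)=(-0.085814, -0.124620) → end (x,ẋ)=(-0.401686, -1.866170)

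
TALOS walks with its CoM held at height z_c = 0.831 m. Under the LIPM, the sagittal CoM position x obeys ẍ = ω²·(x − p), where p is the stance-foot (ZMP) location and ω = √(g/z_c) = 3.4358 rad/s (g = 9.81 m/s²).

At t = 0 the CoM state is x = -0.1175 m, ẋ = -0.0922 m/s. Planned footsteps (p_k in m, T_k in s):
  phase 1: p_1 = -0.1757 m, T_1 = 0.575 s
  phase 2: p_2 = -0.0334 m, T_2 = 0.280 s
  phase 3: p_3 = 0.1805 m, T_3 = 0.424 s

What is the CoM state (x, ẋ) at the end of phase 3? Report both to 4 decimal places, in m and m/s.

phase 1: p=-0.1757, T=0.575, ωT=1.975585, cosh=3.674758, sinh=3.536078; start (x,ẋ)=(-0.117500, -0.092200) → end (x,ẋ)=(-0.056720, 0.368274)
phase 2: p=-0.0334, T=0.280, ωT=0.962024, cosh=1.499553, sinh=1.117435; start (x,ẋ)=(-0.056720, 0.368274) → end (x,ẋ)=(0.051405, 0.462714)
phase 3: p=0.1805, T=0.424, ωT=1.456779, cosh=2.262549, sinh=2.029564; start (x,ẋ)=(0.051405, 0.462714) → end (x,ẋ)=(0.161747, 0.146713)

x = 0.1617, ẋ = 0.1467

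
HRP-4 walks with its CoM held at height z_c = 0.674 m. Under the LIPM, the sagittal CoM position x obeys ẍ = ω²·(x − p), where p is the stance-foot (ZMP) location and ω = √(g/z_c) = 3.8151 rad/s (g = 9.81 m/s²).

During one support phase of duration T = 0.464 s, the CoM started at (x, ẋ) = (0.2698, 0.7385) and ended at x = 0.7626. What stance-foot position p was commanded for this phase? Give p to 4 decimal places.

p = 0.2990

ωT = 3.8151·0.464 = 1.770206; cosh(ωT) = 3.021182, sinh(ωT) = 2.850884
x(T) = p + (x₀−p)·cosh(ωT) + (ẋ₀/ω)·sinh(ωT) ⇒ p·(1 − cosh) = x(T) − x₀·cosh − (ẋ₀/ω)·sinh
numerator   = 0.7626 − (0.2698)·3.021182 − (0.7385/3.8151)·2.850884 = -0.604369
denominator = 1 − 3.021182 = -2.021182
p = -0.604369 / -2.021182 = 0.2990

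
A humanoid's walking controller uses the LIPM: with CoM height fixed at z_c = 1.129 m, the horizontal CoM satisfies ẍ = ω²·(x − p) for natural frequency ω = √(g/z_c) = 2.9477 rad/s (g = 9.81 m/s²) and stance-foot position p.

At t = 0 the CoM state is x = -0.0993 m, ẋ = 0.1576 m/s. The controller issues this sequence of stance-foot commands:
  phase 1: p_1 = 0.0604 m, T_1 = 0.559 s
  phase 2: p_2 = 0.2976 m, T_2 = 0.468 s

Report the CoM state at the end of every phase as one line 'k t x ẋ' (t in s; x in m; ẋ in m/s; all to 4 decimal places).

phase 1: p=0.0604, T=0.559, ωT=1.647764, cosh=2.693916, sinh=2.501436; start (x,ẋ)=(-0.099300, 0.157600) → end (x,ẋ)=(-0.236078, -0.752984)
phase 2: p=0.2976, T=0.468, ωT=1.379524, cosh=2.112353, sinh=1.860655; start (x,ẋ)=(-0.236078, -0.752984) → end (x,ẋ)=(-1.305017, -4.517607)

1 0.5590 -0.2361 -0.7530
2 1.0270 -1.3050 -4.5176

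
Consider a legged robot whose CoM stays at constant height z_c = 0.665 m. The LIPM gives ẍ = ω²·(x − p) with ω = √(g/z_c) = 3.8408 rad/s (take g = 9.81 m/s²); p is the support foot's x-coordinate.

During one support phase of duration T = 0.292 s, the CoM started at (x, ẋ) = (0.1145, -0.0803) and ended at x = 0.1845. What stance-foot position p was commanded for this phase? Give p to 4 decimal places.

p = -0.0270

ωT = 3.8408·0.292 = 1.121514; cosh(ωT) = 1.697641, sinh(ωT) = 1.371855
x(T) = p + (x₀−p)·cosh(ωT) + (ẋ₀/ω)·sinh(ωT) ⇒ p·(1 − cosh) = x(T) − x₀·cosh − (ẋ₀/ω)·sinh
numerator   = 0.1845 − (0.1145)·1.697641 − (-0.0803/3.8408)·1.371855 = 0.018802
denominator = 1 − 1.697641 = -0.697641
p = 0.018802 / -0.697641 = -0.0270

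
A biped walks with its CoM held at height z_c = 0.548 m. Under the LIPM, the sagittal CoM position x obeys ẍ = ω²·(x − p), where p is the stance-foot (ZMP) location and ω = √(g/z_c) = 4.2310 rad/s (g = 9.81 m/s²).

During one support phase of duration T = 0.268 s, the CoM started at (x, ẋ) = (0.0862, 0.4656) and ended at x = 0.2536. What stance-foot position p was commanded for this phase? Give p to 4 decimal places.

ωT = 4.2310·0.268 = 1.133908; cosh(ωT) = 1.714776, sinh(ωT) = 1.393002
x(T) = p + (x₀−p)·cosh(ωT) + (ẋ₀/ω)·sinh(ωT) ⇒ p·(1 − cosh) = x(T) − x₀·cosh − (ẋ₀/ω)·sinh
numerator   = 0.2536 − (0.0862)·1.714776 − (0.4656/4.2310)·1.393002 = -0.047506
denominator = 1 − 1.714776 = -0.714776
p = -0.047506 / -0.714776 = 0.0665

p = 0.0665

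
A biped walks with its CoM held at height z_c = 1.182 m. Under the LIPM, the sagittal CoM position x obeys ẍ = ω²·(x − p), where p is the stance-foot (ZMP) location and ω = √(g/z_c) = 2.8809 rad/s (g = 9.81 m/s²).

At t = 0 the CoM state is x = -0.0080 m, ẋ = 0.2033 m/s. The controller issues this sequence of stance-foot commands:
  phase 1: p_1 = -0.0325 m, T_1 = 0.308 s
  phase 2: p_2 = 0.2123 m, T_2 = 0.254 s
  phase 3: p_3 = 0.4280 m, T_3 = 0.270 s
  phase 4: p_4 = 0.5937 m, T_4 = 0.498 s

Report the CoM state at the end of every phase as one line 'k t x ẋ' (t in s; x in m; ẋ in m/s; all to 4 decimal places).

phase 1: p=-0.0325, T=0.308, ωT=0.887317, cosh=1.420182, sinh=1.008423; start (x,ẋ)=(-0.008000, 0.203300) → end (x,ẋ)=(0.073457, 0.359900)
phase 2: p=0.2123, T=0.254, ωT=0.731749, cosh=1.279890, sinh=0.798823; start (x,ẋ)=(0.073457, 0.359900) → end (x,ẋ)=(0.134390, 0.141109)
phase 3: p=0.4280, T=0.270, ωT=0.777843, cosh=1.318084, sinh=0.858688; start (x,ẋ)=(0.134390, 0.141109) → end (x,ẋ)=(0.083057, -0.540337)
phase 4: p=0.5937, T=0.498, ωT=1.434688, cosh=2.218263, sinh=1.980073; start (x,ẋ)=(0.083057, -0.540337) → end (x,ẋ)=(-0.910420, -4.111518)

1 0.3080 0.0735 0.3599
2 0.5620 0.1344 0.1411
3 0.8320 0.0831 -0.5403
4 1.3300 -0.9104 -4.1115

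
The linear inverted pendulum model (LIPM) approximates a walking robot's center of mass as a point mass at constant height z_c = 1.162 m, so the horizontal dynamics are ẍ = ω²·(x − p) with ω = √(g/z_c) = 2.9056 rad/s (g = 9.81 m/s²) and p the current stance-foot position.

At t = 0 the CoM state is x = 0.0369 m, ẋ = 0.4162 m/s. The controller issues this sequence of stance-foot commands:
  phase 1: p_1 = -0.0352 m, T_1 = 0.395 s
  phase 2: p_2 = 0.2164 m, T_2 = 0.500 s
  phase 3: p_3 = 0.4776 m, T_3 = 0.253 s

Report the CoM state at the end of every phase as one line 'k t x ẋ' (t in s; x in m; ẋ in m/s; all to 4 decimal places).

1 0.3950 0.2928 1.0186
2 0.8950 1.0969 2.7448
3 1.1480 2.0306 4.9657

phase 1: p=-0.0352, T=0.395, ωT=1.147712, cosh=1.734169, sinh=1.416807; start (x,ẋ)=(0.036900, 0.416200) → end (x,ẋ)=(0.292778, 1.018573)
phase 2: p=0.2164, T=0.500, ωT=1.452800, cosh=2.254491, sinh=2.020577; start (x,ẋ)=(0.292778, 1.018573) → end (x,ẋ)=(1.096917, 2.744778)
phase 3: p=0.4776, T=0.253, ωT=0.735117, cosh=1.282588, sinh=0.803138; start (x,ẋ)=(1.096917, 2.744778) → end (x,ẋ)=(2.030613, 4.965654)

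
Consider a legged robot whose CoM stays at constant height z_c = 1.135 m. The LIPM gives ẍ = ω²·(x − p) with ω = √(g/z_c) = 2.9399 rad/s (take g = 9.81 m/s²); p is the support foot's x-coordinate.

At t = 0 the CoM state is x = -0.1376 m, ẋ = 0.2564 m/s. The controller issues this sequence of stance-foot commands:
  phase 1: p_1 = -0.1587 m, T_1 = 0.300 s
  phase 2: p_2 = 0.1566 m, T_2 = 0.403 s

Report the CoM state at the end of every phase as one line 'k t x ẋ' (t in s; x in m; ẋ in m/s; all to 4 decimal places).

1 0.3000 -0.0416 0.4248
2 0.7030 0.0165 -0.1038

phase 1: p=-0.1587, T=0.300, ωT=0.881970, cosh=1.414810, sinh=1.000844; start (x,ẋ)=(-0.137600, 0.256400) → end (x,ẋ)=(-0.041560, 0.424842)
phase 2: p=0.1566, T=0.403, ωT=1.184780, cosh=1.787890, sinh=1.482076; start (x,ẋ)=(-0.041560, 0.424842) → end (x,ẋ)=(0.016485, -0.103844)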